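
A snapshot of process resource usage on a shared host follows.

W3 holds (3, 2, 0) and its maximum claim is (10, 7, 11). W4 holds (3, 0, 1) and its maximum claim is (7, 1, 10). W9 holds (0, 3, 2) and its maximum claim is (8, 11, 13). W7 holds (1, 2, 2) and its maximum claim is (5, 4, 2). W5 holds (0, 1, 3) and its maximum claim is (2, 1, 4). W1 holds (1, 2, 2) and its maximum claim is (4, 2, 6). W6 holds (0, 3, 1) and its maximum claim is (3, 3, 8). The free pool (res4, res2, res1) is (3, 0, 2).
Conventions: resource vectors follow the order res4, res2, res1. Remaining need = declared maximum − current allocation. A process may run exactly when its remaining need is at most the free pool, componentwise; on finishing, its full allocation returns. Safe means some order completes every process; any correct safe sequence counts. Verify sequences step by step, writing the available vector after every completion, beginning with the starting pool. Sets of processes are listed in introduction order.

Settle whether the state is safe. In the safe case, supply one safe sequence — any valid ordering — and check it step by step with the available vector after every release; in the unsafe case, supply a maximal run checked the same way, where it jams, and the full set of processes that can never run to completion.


SAFE, for example via the order W5, W1, W7, W6, W4, W3, W9.
Key observation: the order's first zero-slack moment is W1 ((3, 0, 4) needed, (3, 1, 5) free — a requested resource with nothing to spare).
Check, step by step:
  pool = (3, 0, 2)
  run W5 (needs (2, 0, 1), free (3, 0, 2)); after release of (0, 1, 3) the pool is (3, 1, 5)
  run W1 (needs (3, 0, 4), free (3, 1, 5)); after release of (1, 2, 2) the pool is (4, 3, 7)
  run W7 (needs (4, 2, 0), free (4, 3, 7)); after release of (1, 2, 2) the pool is (5, 5, 9)
  run W6 (needs (3, 0, 7), free (5, 5, 9)); after release of (0, 3, 1) the pool is (5, 8, 10)
  run W4 (needs (4, 1, 9), free (5, 8, 10)); after release of (3, 0, 1) the pool is (8, 8, 11)
  run W3 (needs (7, 5, 11), free (8, 8, 11)); after release of (3, 2, 0) the pool is (11, 10, 11)
  run W9 (needs (8, 8, 11), free (11, 10, 11)); after release of (0, 3, 2) the pool is (11, 13, 13)


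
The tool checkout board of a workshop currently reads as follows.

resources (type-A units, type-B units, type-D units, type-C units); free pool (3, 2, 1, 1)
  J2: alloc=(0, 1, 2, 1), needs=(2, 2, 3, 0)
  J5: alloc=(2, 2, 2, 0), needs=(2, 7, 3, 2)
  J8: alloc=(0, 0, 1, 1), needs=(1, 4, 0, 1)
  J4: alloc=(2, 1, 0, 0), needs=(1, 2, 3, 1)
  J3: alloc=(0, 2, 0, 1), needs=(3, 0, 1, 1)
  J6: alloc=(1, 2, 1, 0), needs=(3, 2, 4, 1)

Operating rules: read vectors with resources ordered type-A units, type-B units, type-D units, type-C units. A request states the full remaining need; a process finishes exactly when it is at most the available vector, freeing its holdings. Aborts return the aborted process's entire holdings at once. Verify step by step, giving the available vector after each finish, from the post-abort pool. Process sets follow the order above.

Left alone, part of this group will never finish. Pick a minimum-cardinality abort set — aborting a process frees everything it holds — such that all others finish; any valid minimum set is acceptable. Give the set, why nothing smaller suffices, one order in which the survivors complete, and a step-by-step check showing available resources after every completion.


Minimum abort set: J5.
Key observation: J2 was stuck for good until J5 gave back (2, 2, 2, 0); in the order shown it finishes at step 1.
Why nothing smaller works: aborting no one leaves the state deadlocked as given.
One survivor order: J2, J4, J8, J6, J3. Verifying each step (post-abort pool first):
  pool = (5, 4, 3, 1)
  run J2 (needs (2, 2, 3, 0), free (5, 4, 3, 1)); after release of (0, 1, 2, 1) the pool is (5, 5, 5, 2)
  run J4 (needs (1, 2, 3, 1), free (5, 5, 5, 2)); after release of (2, 1, 0, 0) the pool is (7, 6, 5, 2)
  run J8 (needs (1, 4, 0, 1), free (7, 6, 5, 2)); after release of (0, 0, 1, 1) the pool is (7, 6, 6, 3)
  run J6 (needs (3, 2, 4, 1), free (7, 6, 6, 3)); after release of (1, 2, 1, 0) the pool is (8, 8, 7, 3)
  run J3 (needs (3, 0, 1, 1), free (8, 8, 7, 3)); after release of (0, 2, 0, 1) the pool is (8, 10, 7, 4)


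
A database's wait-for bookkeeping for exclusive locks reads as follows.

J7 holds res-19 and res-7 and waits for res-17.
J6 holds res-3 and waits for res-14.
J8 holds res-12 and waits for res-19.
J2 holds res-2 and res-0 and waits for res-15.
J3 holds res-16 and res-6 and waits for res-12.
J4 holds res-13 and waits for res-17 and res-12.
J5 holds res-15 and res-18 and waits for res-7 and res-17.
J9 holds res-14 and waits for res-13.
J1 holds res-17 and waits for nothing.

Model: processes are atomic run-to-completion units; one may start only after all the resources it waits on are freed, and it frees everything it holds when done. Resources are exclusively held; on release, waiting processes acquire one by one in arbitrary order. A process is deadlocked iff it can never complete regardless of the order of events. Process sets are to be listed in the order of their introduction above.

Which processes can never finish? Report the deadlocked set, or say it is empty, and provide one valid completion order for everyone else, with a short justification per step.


No process is deadlocked.
Key observation: there is no circular wait here — follow any chain and it reaches a process that is free to run now.
The rest can finish in the order J1, J7, J5, J8, J4, J9, J6, J3, J2.
Check, step by step:
  J1: no waits; runs immediately, freeing res-17
  run J7 (all its waits — res-17 — are resolved); releases res-19 and res-7
  run J5 (all its waits — res-7 and res-17 — are resolved); releases res-15 and res-18
  run J8 (all its waits — res-19 — are resolved); releases res-12
  run J4 (all its waits — res-17 and res-12 — are resolved); releases res-13
  run J9 (all its waits — res-13 — are resolved); releases res-14
  run J6 (all its waits — res-14 — are resolved); releases res-3
  run J3 (all its waits — res-12 — are resolved); releases res-16 and res-6
  run J2 (all its waits — res-15 — are resolved); releases res-2 and res-0


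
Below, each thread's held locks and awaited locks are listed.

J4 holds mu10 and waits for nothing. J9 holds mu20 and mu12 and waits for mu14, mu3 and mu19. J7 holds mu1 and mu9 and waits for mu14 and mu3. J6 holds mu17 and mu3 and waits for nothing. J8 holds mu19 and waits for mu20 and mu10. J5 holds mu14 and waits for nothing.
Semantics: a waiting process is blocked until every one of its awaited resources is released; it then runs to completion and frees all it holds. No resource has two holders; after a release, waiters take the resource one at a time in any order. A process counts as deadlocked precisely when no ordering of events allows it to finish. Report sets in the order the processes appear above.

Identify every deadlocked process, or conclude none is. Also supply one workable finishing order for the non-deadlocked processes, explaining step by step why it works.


The deadlocked set is J9 and J8.
Key observation: the waits loop around J9 -> J8 -> J9 with no way out; no other process is dragged down with it.
The rest can finish in the order J5, J6, J7, J4.
Check, step by step:
  J5: no waits; runs immediately, freeing mu14
  J6: no waits; runs immediately, freeing mu17 and mu3
  J7: everything it awaited (mu14 and mu3) is free; runs, freeing mu1 and mu9
  J4: no waits; runs immediately, freeing mu10


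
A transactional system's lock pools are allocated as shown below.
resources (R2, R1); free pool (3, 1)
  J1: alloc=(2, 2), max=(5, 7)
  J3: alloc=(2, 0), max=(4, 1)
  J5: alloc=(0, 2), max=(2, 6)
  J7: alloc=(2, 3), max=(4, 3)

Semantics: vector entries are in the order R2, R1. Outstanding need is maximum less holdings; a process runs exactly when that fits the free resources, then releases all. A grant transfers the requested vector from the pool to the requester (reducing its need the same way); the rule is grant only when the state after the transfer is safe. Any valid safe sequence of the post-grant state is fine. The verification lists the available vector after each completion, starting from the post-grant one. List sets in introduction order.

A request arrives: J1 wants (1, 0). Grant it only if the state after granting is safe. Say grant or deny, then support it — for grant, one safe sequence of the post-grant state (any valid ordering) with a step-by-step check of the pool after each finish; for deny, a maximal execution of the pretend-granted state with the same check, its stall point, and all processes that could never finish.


GRANT. The post-grant state is safe; one safe sequence: J3, J7, J5, J1.
Key observation: after the grant the pool drops to (2, 1), which still lets J3 finish first and unwind the rest.
Check on the post-grant state, step by step:
  pool = (2, 1)
  J3 needs (2, 1) <= (2, 1) -> finishes; pool += (2, 0) = (4, 1)
  J7 needs (2, 0) <= (4, 1) -> finishes; pool += (2, 3) = (6, 4)
  J5 needs (2, 4) <= (6, 4) -> finishes; pool += (0, 2) = (6, 6)
  J1 needs (2, 5) <= (6, 6) -> finishes; pool += (3, 2) = (9, 8)


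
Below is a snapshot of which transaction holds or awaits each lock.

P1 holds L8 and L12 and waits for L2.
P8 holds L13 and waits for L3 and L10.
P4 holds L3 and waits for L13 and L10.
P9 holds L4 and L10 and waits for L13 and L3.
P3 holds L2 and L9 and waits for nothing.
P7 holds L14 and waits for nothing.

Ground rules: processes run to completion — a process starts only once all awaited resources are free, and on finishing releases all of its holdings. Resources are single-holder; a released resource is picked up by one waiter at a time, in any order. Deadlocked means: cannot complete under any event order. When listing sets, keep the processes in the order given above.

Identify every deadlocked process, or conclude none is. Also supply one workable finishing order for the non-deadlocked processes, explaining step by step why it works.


Deadlocked: P8, P4 and P9.
Key observation: the cycle P8 -> P4 -> P8 can never break — each member waits on the next; P9 is caught in further circular waits.
One completion order for the rest: P3, P7, P1.
Verifying each step:
  P3: no waits; runs immediately, freeing L2 and L9
  P7: no waits; runs immediately, freeing L14
  run P1 (all its waits — L2 — are resolved); releases L8 and L12


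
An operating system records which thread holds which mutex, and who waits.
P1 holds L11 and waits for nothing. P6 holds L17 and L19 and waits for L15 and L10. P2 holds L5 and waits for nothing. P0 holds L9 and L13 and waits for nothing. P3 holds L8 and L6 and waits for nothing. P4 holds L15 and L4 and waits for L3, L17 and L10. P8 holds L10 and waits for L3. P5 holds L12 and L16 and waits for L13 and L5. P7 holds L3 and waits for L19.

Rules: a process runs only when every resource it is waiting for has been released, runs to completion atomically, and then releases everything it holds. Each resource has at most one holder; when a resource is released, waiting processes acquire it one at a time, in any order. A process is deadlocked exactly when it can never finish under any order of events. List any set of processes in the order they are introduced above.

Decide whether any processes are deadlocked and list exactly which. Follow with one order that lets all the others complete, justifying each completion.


Deadlocked set: P6, P4, P8 and P7.
Key observation: the cycle P6 -> P4 -> P6 can never break — each member waits on the next; P8 and P7 are caught in further circular waits.
One completion order for the rest: P2, P3, P1, P0, P5.
Step-by-step check:
  run P2 (it waits on nothing); releases L5
  run P3 (it waits on nothing); releases L8 and L6
  run P1 (it waits on nothing); releases L11
  run P0 (it waits on nothing); releases L9 and L13
  P5 waits on L13 and L5 — all released -> runs and releases L12 and L16


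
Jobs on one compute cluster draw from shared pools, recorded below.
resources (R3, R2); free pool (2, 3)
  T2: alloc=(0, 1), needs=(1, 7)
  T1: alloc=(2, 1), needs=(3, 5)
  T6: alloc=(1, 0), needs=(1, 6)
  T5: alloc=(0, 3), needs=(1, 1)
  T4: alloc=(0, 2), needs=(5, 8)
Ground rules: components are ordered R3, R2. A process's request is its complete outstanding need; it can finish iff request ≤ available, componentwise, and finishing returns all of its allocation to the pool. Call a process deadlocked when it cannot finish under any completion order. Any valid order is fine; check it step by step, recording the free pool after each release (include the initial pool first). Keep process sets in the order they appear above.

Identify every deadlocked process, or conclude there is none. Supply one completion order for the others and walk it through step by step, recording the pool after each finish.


Nothing here is deadlocked.
Key observation: T5 leads a chain of completions in which each release enables another process.
One completion order for the rest: T5, T6, T1, T2, T4. Verifying each step:
  pool = (2, 3)
  T5: need (1, 1) fits (2, 3); releases (0, 3), pool now (2, 6)
  T6: need (1, 6) fits (2, 6); releases (1, 0), pool now (3, 6)
  T1: need (3, 5) fits (3, 6); releases (2, 1), pool now (5, 7)
  T2: need (1, 7) fits (5, 7); releases (0, 1), pool now (5, 8)
  T4: need (5, 8) fits (5, 8); releases (0, 2), pool now (5, 10)


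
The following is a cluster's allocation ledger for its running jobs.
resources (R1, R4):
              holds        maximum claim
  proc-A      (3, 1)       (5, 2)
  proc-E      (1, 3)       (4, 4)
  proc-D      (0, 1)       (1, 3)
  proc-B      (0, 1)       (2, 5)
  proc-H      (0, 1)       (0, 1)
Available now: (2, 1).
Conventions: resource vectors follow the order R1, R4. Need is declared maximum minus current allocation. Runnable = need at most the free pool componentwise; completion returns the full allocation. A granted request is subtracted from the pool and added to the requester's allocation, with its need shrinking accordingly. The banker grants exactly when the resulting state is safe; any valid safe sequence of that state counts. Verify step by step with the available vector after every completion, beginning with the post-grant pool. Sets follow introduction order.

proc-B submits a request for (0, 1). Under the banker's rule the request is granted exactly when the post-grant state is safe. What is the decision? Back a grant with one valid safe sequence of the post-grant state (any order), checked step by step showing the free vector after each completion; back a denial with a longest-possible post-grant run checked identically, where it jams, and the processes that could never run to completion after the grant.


GRANT — the state after the grant stays safe, e.g. via proc-H, proc-A, proc-E, proc-D, proc-B.
Key observation: after the grant the pool drops to (2, 0), which still lets proc-H finish first and unwind the rest.
Verifying the post-grant state step by step:
  pool = (2, 0)
  proc-H needs (0, 0) <= (2, 0) -> finishes; pool += (0, 1) = (2, 1)
  proc-A needs (2, 1) <= (2, 1) -> finishes; pool += (3, 1) = (5, 2)
  proc-E needs (3, 1) <= (5, 2) -> finishes; pool += (1, 3) = (6, 5)
  proc-D needs (1, 2) <= (6, 5) -> finishes; pool += (0, 1) = (6, 6)
  proc-B needs (2, 3) <= (6, 6) -> finishes; pool += (0, 2) = (6, 8)


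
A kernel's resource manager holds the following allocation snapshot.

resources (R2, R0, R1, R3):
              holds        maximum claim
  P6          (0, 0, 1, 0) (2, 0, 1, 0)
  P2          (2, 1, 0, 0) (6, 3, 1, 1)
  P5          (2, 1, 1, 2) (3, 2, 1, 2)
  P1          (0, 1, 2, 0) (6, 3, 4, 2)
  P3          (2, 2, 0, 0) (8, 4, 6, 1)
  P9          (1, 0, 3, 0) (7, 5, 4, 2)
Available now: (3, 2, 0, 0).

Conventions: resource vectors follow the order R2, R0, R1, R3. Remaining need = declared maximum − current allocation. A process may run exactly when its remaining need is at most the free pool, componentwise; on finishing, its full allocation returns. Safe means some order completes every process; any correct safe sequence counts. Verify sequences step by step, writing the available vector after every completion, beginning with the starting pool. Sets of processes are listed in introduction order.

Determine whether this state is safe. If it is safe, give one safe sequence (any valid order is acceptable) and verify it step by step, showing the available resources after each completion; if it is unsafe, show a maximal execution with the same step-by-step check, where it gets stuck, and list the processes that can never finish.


SAFE — a valid safe sequence is P6, P5, P2, P1, P9, P3.
Key observation: at P1 the run first touches a limit — (6, 2, 2, 2) against (7, 4, 2, 2), exact on a resource it actually requests.
Step-by-step check:
  pool = (3, 2, 0, 0)
  P6: need (2, 0, 0, 0) fits (3, 2, 0, 0); releases (0, 0, 1, 0), pool now (3, 2, 1, 0)
  P5: need (1, 1, 0, 0) fits (3, 2, 1, 0); releases (2, 1, 1, 2), pool now (5, 3, 2, 2)
  P2: need (4, 2, 1, 1) fits (5, 3, 2, 2); releases (2, 1, 0, 0), pool now (7, 4, 2, 2)
  P1: need (6, 2, 2, 2) fits (7, 4, 2, 2); releases (0, 1, 2, 0), pool now (7, 5, 4, 2)
  P9: need (6, 5, 1, 2) fits (7, 5, 4, 2); releases (1, 0, 3, 0), pool now (8, 5, 7, 2)
  P3: need (6, 2, 6, 1) fits (8, 5, 7, 2); releases (2, 2, 0, 0), pool now (10, 7, 7, 2)


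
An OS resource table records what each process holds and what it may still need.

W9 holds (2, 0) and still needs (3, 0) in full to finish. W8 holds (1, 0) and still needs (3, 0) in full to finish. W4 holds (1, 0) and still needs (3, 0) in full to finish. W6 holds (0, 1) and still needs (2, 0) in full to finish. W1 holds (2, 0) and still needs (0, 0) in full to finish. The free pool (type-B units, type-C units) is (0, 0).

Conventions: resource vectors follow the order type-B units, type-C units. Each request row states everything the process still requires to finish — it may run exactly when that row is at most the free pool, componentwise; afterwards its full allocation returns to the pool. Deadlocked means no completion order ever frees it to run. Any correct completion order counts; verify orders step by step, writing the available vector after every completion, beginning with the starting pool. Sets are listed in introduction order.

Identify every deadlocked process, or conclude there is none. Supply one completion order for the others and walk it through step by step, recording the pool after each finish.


Deadlocked: W9, W8 and W4.
Key observation: the wall is type-B units: completing W1, W6 brings the pool only to (2, 1), and all the rest need more.
A valid finishing order for the others: W1, W6. Walking it through:
  pool = (0, 0)
  W1: need (0, 0) fits (0, 0); releases (2, 0), pool now (2, 0)
  W6: need (2, 0) fits (2, 0); releases (0, 1), pool now (2, 1)
The blocked processes can never fit:
  W9 still needs (3, 0) but only (2, 1) is free — short on type-B units
  W8 still needs (3, 0) but only (2, 1) is free — short on type-B units
  W4 still needs (3, 0) but only (2, 1) is free — short on type-B units


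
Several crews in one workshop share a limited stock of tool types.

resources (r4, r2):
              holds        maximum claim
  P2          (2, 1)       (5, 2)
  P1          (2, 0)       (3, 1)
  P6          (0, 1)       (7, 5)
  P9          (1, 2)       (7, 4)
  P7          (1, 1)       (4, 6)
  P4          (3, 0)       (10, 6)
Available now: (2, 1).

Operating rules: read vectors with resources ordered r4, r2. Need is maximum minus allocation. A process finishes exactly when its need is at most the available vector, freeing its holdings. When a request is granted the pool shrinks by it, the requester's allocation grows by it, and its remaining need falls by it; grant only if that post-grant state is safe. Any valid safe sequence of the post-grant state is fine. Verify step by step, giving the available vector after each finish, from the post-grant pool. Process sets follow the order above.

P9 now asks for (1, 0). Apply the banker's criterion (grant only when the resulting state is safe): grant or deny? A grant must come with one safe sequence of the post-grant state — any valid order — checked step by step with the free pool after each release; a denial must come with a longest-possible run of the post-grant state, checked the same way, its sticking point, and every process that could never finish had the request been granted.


GRANT. The post-grant state is safe; one safe sequence: P1, P2, P9, P6, P7, P4.
Key observation: the grant leaves (1, 1) free — enough for P1, whose release restarts the cascade.
Verifying the post-grant state step by step:
  pool = (1, 1)
  P1: need (1, 1) fits (1, 1); releases (2, 0), pool now (3, 1)
  P2: need (3, 1) fits (3, 1); releases (2, 1), pool now (5, 2)
  P9: need (5, 2) fits (5, 2); releases (2, 2), pool now (7, 4)
  P6: need (7, 4) fits (7, 4); releases (0, 1), pool now (7, 5)
  P7: need (3, 5) fits (7, 5); releases (1, 1), pool now (8, 6)
  P4: need (7, 6) fits (8, 6); releases (3, 0), pool now (11, 6)


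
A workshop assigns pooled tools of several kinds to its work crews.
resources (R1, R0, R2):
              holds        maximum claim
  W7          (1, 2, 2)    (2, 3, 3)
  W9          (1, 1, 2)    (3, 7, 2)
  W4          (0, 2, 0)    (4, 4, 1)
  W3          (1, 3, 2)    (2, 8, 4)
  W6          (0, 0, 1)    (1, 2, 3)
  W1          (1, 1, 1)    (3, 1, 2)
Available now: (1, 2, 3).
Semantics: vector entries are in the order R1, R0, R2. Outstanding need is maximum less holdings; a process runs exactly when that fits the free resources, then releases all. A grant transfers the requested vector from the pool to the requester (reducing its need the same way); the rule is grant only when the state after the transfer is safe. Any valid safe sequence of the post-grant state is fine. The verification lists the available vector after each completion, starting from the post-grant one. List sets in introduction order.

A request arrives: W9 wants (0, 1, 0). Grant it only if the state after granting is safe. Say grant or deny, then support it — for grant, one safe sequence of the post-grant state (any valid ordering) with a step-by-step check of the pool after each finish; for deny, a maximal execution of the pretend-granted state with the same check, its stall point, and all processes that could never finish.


DENY. Granting would leave the state unsafe.
Key observation: after W7, W1, W6 the pool peaks at (3, 4, 7), and each blocked process is short somewhere: W9 on R0; W4 on R1; W3 on R0.
After a pretend grant, a maximal execution: W7, W1, W6 — then nothing else fits. Step-by-step check:
  pool = (1, 1, 3)
  W7 needs (1, 1, 1) <= (1, 1, 3) -> finishes; pool += (1, 2, 2) = (2, 3, 5)
  W1 needs (2, 0, 1) <= (2, 3, 5) -> finishes; pool += (1, 1, 1) = (3, 4, 6)
  W6 needs (1, 2, 2) <= (3, 4, 6) -> finishes; pool += (0, 0, 1) = (3, 4, 7)
  W9 still needs (2, 5, 0) but only (3, 4, 7) is free — short on R0
  W4 still needs (4, 2, 1) but only (3, 4, 7) is free — short on R1
  W3 still needs (1, 5, 2) but only (3, 4, 7) is free — short on R0
Post-grant, the permanently blocked set is W9, W4 and W3.


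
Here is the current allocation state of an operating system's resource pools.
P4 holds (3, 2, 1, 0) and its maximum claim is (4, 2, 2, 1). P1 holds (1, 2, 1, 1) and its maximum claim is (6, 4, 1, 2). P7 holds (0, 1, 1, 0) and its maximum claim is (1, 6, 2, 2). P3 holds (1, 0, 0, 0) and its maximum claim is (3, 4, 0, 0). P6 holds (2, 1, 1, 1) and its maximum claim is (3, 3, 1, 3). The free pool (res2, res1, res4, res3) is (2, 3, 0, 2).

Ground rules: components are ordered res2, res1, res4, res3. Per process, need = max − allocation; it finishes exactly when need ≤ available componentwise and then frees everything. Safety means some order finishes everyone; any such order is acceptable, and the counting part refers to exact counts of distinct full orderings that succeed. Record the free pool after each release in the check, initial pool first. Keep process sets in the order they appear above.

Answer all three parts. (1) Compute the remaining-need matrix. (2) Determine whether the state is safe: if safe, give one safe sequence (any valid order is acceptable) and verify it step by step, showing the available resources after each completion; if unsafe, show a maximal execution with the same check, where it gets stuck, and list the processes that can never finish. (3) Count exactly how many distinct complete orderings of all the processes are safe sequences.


(1) Need matrix, components ordered res2, res1, res4, res3:
  P4: (1, 0, 1, 1)
  P1: (5, 2, 0, 1)
  P7: (1, 5, 1, 2)
  P3: (2, 4, 0, 0)
  P6: (1, 2, 0, 2)
(2) The state is SAFE; one workable sequence: P6, P4, P7, P1, P3.
Key observation: P6 is the earliest step where a requested resource binds exactly: need (1, 2, 0, 2), pool (2, 3, 0, 2) at its turn.
Check, step by step:
  pool = (2, 3, 0, 2)
  run P6 (needs (1, 2, 0, 2), free (2, 3, 0, 2)); after release of (2, 1, 1, 1) the pool is (4, 4, 1, 3)
  run P4 (needs (1, 0, 1, 1), free (4, 4, 1, 3)); after release of (3, 2, 1, 0) the pool is (7, 6, 2, 3)
  run P7 (needs (1, 5, 1, 2), free (7, 6, 2, 3)); after release of (0, 1, 1, 0) the pool is (7, 7, 3, 3)
  run P1 (needs (5, 2, 0, 1), free (7, 7, 3, 3)); after release of (1, 2, 1, 1) the pool is (8, 9, 4, 4)
  run P3 (needs (2, 4, 0, 0), free (8, 9, 4, 4)); after release of (1, 0, 0, 0) the pool is (9, 9, 4, 4)
(3) Precisely 10 of the possible complete orderings are safe sequences.


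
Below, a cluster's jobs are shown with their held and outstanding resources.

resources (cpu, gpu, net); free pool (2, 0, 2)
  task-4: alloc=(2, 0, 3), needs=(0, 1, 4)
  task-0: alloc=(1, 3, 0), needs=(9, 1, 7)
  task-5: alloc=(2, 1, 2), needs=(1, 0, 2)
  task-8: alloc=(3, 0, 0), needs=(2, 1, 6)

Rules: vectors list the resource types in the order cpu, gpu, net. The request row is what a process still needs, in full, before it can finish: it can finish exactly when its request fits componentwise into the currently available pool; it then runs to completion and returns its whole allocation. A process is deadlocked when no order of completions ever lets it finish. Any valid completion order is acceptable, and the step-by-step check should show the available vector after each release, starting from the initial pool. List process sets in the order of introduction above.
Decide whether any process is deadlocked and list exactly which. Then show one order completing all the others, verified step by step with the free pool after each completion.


No process is deadlocked.
Key observation: task-5 leads a chain of completions in which each release enables another process.
A valid finishing order for the others: task-5, task-4, task-8, task-0. Step-by-step check:
  pool = (2, 0, 2)
  task-5 needs (1, 0, 2) <= (2, 0, 2) -> finishes; pool += (2, 1, 2) = (4, 1, 4)
  task-4 needs (0, 1, 4) <= (4, 1, 4) -> finishes; pool += (2, 0, 3) = (6, 1, 7)
  task-8 needs (2, 1, 6) <= (6, 1, 7) -> finishes; pool += (3, 0, 0) = (9, 1, 7)
  task-0 needs (9, 1, 7) <= (9, 1, 7) -> finishes; pool += (1, 3, 0) = (10, 4, 7)


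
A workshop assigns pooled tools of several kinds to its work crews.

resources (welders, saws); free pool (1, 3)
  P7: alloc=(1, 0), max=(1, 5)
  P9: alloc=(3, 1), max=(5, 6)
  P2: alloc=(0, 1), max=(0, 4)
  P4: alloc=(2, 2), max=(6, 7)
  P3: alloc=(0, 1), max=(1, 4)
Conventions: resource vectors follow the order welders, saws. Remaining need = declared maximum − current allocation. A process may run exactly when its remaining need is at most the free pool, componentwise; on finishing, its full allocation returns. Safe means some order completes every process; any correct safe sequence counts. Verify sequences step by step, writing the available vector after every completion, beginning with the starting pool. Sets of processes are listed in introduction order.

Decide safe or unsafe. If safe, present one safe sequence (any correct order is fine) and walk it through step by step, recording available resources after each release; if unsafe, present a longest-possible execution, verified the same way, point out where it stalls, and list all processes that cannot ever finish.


SAFE — a valid safe sequence is P2, P3, P7, P9, P4.
Key observation: at P2 the run first touches a limit — (0, 3) against (1, 3), exact on a resource it actually requests.
Walking it through:
  pool = (1, 3)
  P2: need (0, 3) fits (1, 3); releases (0, 1), pool now (1, 4)
  P3: need (1, 3) fits (1, 4); releases (0, 1), pool now (1, 5)
  P7: need (0, 5) fits (1, 5); releases (1, 0), pool now (2, 5)
  P9: need (2, 5) fits (2, 5); releases (3, 1), pool now (5, 6)
  P4: need (4, 5) fits (5, 6); releases (2, 2), pool now (7, 8)


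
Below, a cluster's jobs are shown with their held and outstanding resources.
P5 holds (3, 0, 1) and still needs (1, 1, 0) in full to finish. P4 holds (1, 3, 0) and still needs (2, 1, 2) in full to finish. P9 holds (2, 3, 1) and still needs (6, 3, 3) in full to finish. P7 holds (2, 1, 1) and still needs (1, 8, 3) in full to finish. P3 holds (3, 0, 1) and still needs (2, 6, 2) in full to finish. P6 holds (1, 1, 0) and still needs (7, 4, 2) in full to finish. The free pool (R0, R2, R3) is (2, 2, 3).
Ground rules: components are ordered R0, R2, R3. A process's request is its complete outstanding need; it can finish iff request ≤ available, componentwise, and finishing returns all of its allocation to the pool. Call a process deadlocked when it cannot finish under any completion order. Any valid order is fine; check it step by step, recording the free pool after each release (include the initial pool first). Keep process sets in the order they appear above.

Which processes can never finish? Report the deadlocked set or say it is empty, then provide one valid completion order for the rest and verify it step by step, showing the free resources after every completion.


Nothing here is deadlocked.
Key observation: starting with P4, each completion frees enough for the next — no one is permanently blocked.
A valid finishing order for the others: P4, P5, P9, P7, P3, P6. Step-by-step check:
  pool = (2, 2, 3)
  P4: need (2, 1, 2) fits (2, 2, 3); releases (1, 3, 0), pool now (3, 5, 3)
  P5: need (1, 1, 0) fits (3, 5, 3); releases (3, 0, 1), pool now (6, 5, 4)
  P9: need (6, 3, 3) fits (6, 5, 4); releases (2, 3, 1), pool now (8, 8, 5)
  P7: need (1, 8, 3) fits (8, 8, 5); releases (2, 1, 1), pool now (10, 9, 6)
  P3: need (2, 6, 2) fits (10, 9, 6); releases (3, 0, 1), pool now (13, 9, 7)
  P6: need (7, 4, 2) fits (13, 9, 7); releases (1, 1, 0), pool now (14, 10, 7)


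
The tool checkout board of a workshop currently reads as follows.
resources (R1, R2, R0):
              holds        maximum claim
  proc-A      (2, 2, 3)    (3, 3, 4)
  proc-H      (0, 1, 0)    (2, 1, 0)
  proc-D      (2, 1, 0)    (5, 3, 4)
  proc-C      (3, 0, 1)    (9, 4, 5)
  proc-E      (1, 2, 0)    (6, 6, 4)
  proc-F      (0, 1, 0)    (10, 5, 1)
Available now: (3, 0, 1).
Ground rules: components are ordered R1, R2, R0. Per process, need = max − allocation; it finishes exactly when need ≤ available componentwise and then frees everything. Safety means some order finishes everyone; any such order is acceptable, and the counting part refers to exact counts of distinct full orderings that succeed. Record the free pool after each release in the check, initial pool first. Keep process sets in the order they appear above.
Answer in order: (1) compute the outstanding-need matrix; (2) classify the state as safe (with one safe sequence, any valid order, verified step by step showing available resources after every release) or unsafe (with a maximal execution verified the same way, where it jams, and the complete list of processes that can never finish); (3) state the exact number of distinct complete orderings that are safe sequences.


(1) Remaining need (order R1, R2, R0):
  proc-A: (1, 1, 1)
  proc-H: (2, 0, 0)
  proc-D: (3, 2, 4)
  proc-C: (6, 4, 4)
  proc-E: (5, 4, 4)
  proc-F: (10, 4, 1)
(2) SAFE, for example via the order proc-H, proc-A, proc-D, proc-E, proc-C, proc-F.
Key observation: at proc-A the run first touches a limit — (1, 1, 1) against (3, 1, 1), exact on a resource it actually requests.
Step-by-step check:
  pool = (3, 0, 1)
  run proc-H (needs (2, 0, 0), free (3, 0, 1)); after release of (0, 1, 0) the pool is (3, 1, 1)
  run proc-A (needs (1, 1, 1), free (3, 1, 1)); after release of (2, 2, 3) the pool is (5, 3, 4)
  run proc-D (needs (3, 2, 4), free (5, 3, 4)); after release of (2, 1, 0) the pool is (7, 4, 4)
  run proc-E (needs (5, 4, 4), free (7, 4, 4)); after release of (1, 2, 0) the pool is (8, 6, 4)
  run proc-C (needs (6, 4, 4), free (8, 6, 4)); after release of (3, 0, 1) the pool is (11, 6, 5)
  run proc-F (needs (10, 4, 1), free (11, 6, 5)); after release of (0, 1, 0) the pool is (11, 7, 5)
(3) The exact count: 3 of the possible complete orderings are safe sequences.


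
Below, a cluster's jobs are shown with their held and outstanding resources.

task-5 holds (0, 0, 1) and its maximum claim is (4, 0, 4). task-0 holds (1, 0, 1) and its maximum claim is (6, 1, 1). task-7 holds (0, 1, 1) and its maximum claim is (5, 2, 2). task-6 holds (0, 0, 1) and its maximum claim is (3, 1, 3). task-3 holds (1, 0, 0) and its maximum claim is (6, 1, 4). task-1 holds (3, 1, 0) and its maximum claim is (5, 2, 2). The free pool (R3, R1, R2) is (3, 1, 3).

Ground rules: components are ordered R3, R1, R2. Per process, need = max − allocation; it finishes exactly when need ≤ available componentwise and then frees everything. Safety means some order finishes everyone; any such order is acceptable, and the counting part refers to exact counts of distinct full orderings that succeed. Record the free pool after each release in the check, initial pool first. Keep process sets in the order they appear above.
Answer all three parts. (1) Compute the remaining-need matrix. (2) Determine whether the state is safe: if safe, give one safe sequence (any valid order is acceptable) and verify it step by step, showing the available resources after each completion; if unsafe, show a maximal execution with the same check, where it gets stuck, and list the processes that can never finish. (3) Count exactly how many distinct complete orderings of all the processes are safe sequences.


(1) Need matrix, components ordered R3, R1, R2:
  task-5: (4, 0, 3)
  task-0: (5, 1, 0)
  task-7: (5, 1, 1)
  task-6: (3, 1, 2)
  task-3: (5, 1, 4)
  task-1: (2, 1, 2)
(2) SAFE — a valid safe sequence is task-1, task-6, task-7, task-0, task-3, task-5.
Key observation: task-1 is the earliest step where a requested resource binds exactly: need (2, 1, 2), pool (3, 1, 3) at its turn.
Verifying each step:
  pool = (3, 1, 3)
  run task-1 (needs (2, 1, 2), free (3, 1, 3)); after release of (3, 1, 0) the pool is (6, 2, 3)
  run task-6 (needs (3, 1, 2), free (6, 2, 3)); after release of (0, 0, 1) the pool is (6, 2, 4)
  run task-7 (needs (5, 1, 1), free (6, 2, 4)); after release of (0, 1, 1) the pool is (6, 3, 5)
  run task-0 (needs (5, 1, 0), free (6, 3, 5)); after release of (1, 0, 1) the pool is (7, 3, 6)
  run task-3 (needs (5, 1, 4), free (7, 3, 6)); after release of (1, 0, 0) the pool is (8, 3, 6)
  run task-5 (needs (4, 0, 3), free (8, 3, 6)); after release of (0, 0, 1) the pool is (8, 3, 7)
(3) Exactly 120 of the possible complete orderings are safe sequences.


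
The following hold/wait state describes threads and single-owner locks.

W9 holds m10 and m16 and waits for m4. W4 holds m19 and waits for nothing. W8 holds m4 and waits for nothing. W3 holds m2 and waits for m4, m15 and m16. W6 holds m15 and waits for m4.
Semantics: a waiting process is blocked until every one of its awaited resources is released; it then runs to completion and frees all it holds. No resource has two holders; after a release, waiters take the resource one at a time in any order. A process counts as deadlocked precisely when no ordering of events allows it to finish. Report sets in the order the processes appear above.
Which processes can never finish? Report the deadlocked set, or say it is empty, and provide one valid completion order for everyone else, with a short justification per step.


Nothing here is deadlocked.
Key observation: the wait graph is acyclic; completion cascades from the unblocked processes through everyone else.
One completion order for the rest: W8, W6, W9, W4, W3.
Check, step by step:
  W8 waits on nothing -> runs at once and releases m4
  run W6 (all its waits — m4 — are resolved); releases m15
  run W9 (all its waits — m4 — are resolved); releases m10 and m16
  W4 waits on nothing -> runs at once and releases m19
  run W3 (all its waits — m4, m15 and m16 — are resolved); releases m2


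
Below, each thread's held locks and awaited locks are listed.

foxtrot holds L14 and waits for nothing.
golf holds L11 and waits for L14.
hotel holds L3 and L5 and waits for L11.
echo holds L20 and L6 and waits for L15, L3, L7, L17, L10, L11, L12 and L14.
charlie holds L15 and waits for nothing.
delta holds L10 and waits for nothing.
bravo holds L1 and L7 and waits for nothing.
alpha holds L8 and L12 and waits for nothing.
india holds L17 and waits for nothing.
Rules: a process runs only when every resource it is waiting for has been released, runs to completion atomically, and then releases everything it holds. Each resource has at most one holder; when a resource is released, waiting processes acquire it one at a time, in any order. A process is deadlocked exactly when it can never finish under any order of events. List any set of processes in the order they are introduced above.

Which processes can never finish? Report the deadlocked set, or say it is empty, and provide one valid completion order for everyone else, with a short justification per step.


Nothing here is deadlocked.
Key observation: there is no circular wait here — follow any chain and it reaches a process that is free to run now.
A valid finishing order for the others: india, alpha, foxtrot, bravo, charlie, golf, hotel, delta, echo.
Verifying each step:
  india waits on nothing -> runs at once and releases L17
  alpha waits on nothing -> runs at once and releases L8 and L12
  foxtrot waits on nothing -> runs at once and releases L14
  bravo waits on nothing -> runs at once and releases L1 and L7
  charlie waits on nothing -> runs at once and releases L15
  golf: everything it awaited (L14) is free; runs, freeing L11
  hotel: everything it awaited (L11) is free; runs, freeing L3 and L5
  delta waits on nothing -> runs at once and releases L10
  echo: everything it awaited (L15, L3, L7, L17, L10, L11, L12 and L14) is free; runs, freeing L20 and L6


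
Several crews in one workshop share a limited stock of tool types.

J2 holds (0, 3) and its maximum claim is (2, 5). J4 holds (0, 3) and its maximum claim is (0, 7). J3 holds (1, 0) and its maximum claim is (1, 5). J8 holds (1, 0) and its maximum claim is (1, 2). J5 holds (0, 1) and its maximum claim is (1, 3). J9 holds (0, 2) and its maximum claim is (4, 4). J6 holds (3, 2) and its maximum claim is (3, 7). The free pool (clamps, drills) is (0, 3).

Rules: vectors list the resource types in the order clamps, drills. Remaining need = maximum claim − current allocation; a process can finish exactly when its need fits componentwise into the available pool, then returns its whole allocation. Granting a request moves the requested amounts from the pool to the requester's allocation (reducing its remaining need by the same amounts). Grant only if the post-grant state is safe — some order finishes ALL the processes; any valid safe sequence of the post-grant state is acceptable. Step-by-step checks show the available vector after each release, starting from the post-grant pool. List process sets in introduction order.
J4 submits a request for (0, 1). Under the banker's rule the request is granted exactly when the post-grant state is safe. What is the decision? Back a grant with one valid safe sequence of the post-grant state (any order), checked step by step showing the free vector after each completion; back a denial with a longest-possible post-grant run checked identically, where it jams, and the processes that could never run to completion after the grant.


GRANT — the state after the grant stays safe, e.g. via J8, J5, J4, J6, J3, J2, J9.
Key observation: (0, 2) free after granting still covers J8 first, and each release covers the next.
Verifying the post-grant state step by step:
  pool = (0, 2)
  run J8 (needs (0, 2), free (0, 2)); after release of (1, 0) the pool is (1, 2)
  run J5 (needs (1, 2), free (1, 2)); after release of (0, 1) the pool is (1, 3)
  run J4 (needs (0, 3), free (1, 3)); after release of (0, 4) the pool is (1, 7)
  run J6 (needs (0, 5), free (1, 7)); after release of (3, 2) the pool is (4, 9)
  run J3 (needs (0, 5), free (4, 9)); after release of (1, 0) the pool is (5, 9)
  run J2 (needs (2, 2), free (5, 9)); after release of (0, 3) the pool is (5, 12)
  run J9 (needs (4, 2), free (5, 12)); after release of (0, 2) the pool is (5, 14)
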